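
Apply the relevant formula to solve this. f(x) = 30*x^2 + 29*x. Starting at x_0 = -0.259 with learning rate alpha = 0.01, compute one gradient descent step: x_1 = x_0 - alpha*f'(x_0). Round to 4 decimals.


We compute the gradient at x_0 and apply the update.
f'(x) = 60*x + 29
f'(-0.259) = 60*-0.259 + 29 = 13.46
x_1 = -0.259 - 0.01*13.46 = -0.3936


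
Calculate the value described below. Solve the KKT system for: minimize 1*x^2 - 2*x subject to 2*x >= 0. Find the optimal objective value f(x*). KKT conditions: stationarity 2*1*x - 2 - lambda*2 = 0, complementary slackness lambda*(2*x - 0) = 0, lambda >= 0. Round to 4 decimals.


Step 1: Try lambda = 0 (constraint inactive).
Stationarity: 2*1*x - 2 = 0
x* = 2/(2*1) = 1.0
Check constraint: 2*1.0 = 2.0 >= 0 -- satisfied.
Step 2: Compute optimal value.
f(x*) = 1*1.0^2 - 2*1.0 = -1.0


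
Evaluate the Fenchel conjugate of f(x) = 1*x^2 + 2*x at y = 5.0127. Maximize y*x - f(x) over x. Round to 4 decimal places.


f*(y) = sup_x {y*x - a*x^2 - b*x} = sup_x {(y-b)*x - a*x^2}
FOC: (y - b) - 2a*x = 0 => x* = (y - b)/(2a)
x* = (5.0127 - 2)/(2*1) = 1.5064
f*(5.0127) = (y-b)^2/(4a) = (5.0127 - 2)^2/(4*1)
= 9.0764/4 = 2.2691


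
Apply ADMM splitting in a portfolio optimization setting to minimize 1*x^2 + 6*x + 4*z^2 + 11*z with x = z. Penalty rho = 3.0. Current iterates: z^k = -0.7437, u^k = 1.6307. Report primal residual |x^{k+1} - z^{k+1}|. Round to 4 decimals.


ADMM iteration with rho = 3.0, z^k = -0.7437, u^k = 1.6307
Step 1: x-update.
Minimize 1*x^2 + 6*x + (3.0/2)*(x + 0.7437 + 1.6307)^2
FOC: (2*1 + 3.0)*x = -6 + 3.0*(-0.7437 - 1.6307)
x^{k+1} = -2.6246
Step 2: z-update.
Minimize 4*z^2 + 11*z + (3.0/2)*(-2.6246 - z + 1.6307)^2
FOC: (2*4 + 3.0)*z = -11 + 3.0*(-2.6246 + 1.6307)
z^{k+1} = -1.2711
Step 3: u-update.
u^{k+1} = 1.6307 - 2.6246 + 1.2711 = 0.2771
Step 4: Primal residual = |-2.6246 + 1.2711| = 1.3536


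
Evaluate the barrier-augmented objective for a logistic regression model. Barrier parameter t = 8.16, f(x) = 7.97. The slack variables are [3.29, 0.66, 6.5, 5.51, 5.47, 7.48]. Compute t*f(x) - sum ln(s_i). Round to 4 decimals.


Step 1: Compute log-barrier.
ln values: [1.1909, -0.4155, 1.8718, 1.7066, 1.6993, 2.0122]
phi = -(1.1909 - 0.4155 + 1.8718 + 1.7066 + 1.6993 + 2.0122) = -8.0653
Step 2: Compute augmented objective.
t*f(x) = 8.16*7.97 = 65.0352
Total = 65.0352 - 8.0653 = 56.9699


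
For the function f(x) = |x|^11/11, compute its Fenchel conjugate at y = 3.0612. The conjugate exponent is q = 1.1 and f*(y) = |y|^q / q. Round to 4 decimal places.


The conjugate exponent q satisfies 1/p + 1/q = 1.
p = 11, so q = 11/(11 - 1) = 1.1
|y|^q = 3.0612^1.1 = 3.4236
f*(3.0612) = 3.4236 / 1.1 = 3.1123


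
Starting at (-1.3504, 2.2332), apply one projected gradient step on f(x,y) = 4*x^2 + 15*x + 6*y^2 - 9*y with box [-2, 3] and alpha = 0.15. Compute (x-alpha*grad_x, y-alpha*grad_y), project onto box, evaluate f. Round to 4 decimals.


Step 1: Compute gradient at (-1.3504, 2.2332).
grad_x = 2*4*-1.3504 + 15 = 4.1968
grad_y = 2*6*2.2332 - 9 = 17.7984
Step 2: Gradient step.
x_raw = -1.3504 - 0.15*4.1968 = -1.9799
y_raw = 2.2332 - 0.15*17.7984 = -0.4366
Step 3: Project onto [-2, 3].
x_proj = clip(-1.9799) = -1.9799
y_proj = clip(-0.4366) = -0.4366
Step 4: Evaluate f.
f(-1.9799, -0.4366) = -8.9459


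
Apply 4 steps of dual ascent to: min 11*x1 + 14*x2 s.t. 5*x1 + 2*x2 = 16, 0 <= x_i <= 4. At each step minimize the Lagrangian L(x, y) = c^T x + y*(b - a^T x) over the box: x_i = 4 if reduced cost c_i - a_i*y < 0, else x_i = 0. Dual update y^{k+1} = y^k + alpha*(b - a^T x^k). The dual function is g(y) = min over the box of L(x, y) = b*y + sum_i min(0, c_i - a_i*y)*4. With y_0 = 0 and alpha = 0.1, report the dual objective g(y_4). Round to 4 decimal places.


Dual ascent for LP: min 11*x1 + 14*x2, 5*x1 + 2*x2 = 16, 0 <= x_i <= 4
Step 1: y^k = 0.0, reduced costs: (11.0, 14.0)
  x^k = (0.0, 0.0), subgradient = b - a^T x = 16.0
  y^{k+1} = 0.0 + 0.1*16.0 = 1.6
Step 2: y^k = 1.6, reduced costs: (3.0, 10.8)
  x^k = (0.0, 0.0), subgradient = b - a^T x = 16.0
  y^{k+1} = 1.6 + 0.1*16.0 = 3.2
Step 3: y^k = 3.2, reduced costs: (-5.0, 7.6)
  x^k = (4.0, 0.0), subgradient = b - a^T x = -4.0
  y^{k+1} = 3.2 + 0.1*-4.0 = 2.8
Step 4: y^k = 2.8, reduced costs: (-3.0, 8.4)
  x^k = (4.0, 0.0), subgradient = b - a^T x = -4.0
  y^{k+1} = 2.8 + 0.1*-4.0 = 2.4
Dual objective at y_4 = 2.4: reduced costs (-1.0, 9.2), box minimizer x = (4.0, 0.0)
g(y_4) = b*y + (c1 - a1*y)*x1 + (c2 - a2*y)*x2 = 16*2.4 + (-1.0)*4.0 + 9.2*0.0 = 38.4 - 4.0 + 0.0 = 34.4


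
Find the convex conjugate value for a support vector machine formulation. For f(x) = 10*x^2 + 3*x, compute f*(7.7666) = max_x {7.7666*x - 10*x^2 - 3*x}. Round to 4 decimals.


f*(y) = sup_x {y*x - a*x^2 - b*x} = sup_x {(y-b)*x - a*x^2}
FOC: (y - b) - 2a*x = 0 => x* = (y - b)/(2a)
x* = (7.7666 - 3)/(2*10) = 0.2383
f*(7.7666) = (y-b)^2/(4a) = (7.7666 - 3)^2/(4*10)
= 22.7205/40 = 0.568


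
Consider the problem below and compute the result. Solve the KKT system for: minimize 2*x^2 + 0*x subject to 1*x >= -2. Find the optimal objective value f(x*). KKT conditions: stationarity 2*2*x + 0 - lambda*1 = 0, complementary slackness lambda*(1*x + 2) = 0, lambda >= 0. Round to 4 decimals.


Step 1: Try lambda = 0 (constraint inactive).
Stationarity: 2*2*x + 0 = 0
x* = 0/(2*2) = 0.0
Check constraint: 1*0.0 = 0.0 >= -2 -- satisfied.
Step 2: Compute optimal value.
f(x*) = 2*0.0^2 + 0*0.0 = 0.0


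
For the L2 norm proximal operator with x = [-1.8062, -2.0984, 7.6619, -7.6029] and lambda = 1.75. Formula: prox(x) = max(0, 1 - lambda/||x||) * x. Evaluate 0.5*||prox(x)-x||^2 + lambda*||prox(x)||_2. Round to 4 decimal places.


Step 1: Compute ||x||.
||x|| = 11.1434
Step 2: Compute scaling factor.
scale = max(0, 1 - 1.75/11.1434) = 0.843
Step 3: prox(x) = [-1.5225, -1.7689, 6.4586, -6.4089]
||prox(x)|| = 9.3934
Step 4: Proximal objective.
0.5*||prox-x||^2 = 1.5313
lambda*||prox|| = 16.4385
Total = 17.9696


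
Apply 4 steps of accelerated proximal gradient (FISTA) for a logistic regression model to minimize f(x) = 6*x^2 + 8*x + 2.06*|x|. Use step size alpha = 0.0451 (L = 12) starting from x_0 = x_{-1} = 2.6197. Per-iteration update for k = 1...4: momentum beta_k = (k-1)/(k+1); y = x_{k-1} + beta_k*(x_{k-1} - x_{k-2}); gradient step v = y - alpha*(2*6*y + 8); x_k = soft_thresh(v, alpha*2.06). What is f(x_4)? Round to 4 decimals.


FISTA on f(x) = 6*x^2 + 8*x + 2.06*|x|
L = 12, alpha = 0.0451
Iteration 1: beta = 0.0, y = 2.6197 + 0.0*(2.6197 - 2.6197) = 2.6197
  grad(y) = 39.4364, v = y - alpha*grad = 0.8411
  prox(v) = soft_thresh(0.8411, 0.0929) = 0.7482
Iteration 2: beta = 0.3333, y = 0.7482 + 0.3333*(0.7482 - 2.6197) = 0.1244
  grad(y) = 9.4926, v = y - alpha*grad = -0.3037
  prox(v) = soft_thresh(-0.3037, 0.0929) = -0.2108
Iteration 3: beta = 0.5, y = -0.2108 + 0.5*(-0.2108 - 0.7482) = -0.6903
  grad(y) = -0.2842, v = y - alpha*grad = -0.6775
  prox(v) = soft_thresh(-0.6775, 0.0929) = -0.5846
Iteration 4: beta = 0.6, y = -0.5846 + 0.6*(-0.5846 + 0.2108) = -0.8089
  grad(y) = -1.7068, v = y - alpha*grad = -0.7319
  prox(v) = soft_thresh(-0.7319, 0.0929) = -0.639
f(x_4) = 6*(-0.639)^2 + 8*(-0.639) + 2.06*|-0.639| = -1.3457


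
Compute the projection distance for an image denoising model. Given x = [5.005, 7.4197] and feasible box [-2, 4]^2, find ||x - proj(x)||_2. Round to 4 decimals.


Project each component onto [-2, 4].
clip(5.005) = 4.0, clip(7.4197) = 4.0
Projection = [4.0, 4.0]
Squared diffs: [1.01, 11.6943]
Distance = sqrt(12.7043) = 3.5643


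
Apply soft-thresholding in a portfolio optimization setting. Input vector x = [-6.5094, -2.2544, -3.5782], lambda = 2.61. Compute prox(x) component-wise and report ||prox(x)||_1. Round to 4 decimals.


Soft-thresholding with lambda = 2.61:
prox(-6.5094) = sign(-6.5094)*max(|-6.5094| - 2.61, 0) = -3.8994
prox(-2.2544) = sign(-2.2544)*max(|-2.2544| - 2.61, 0) = 0.0
prox(-3.5782) = sign(-3.5782)*max(|-3.5782| - 2.61, 0) = -0.9682
prox(x) = [-3.8994, 0.0, -0.9682]
||prox(x)||_1 = 3.8994 + 0.0 + 0.9682 = 4.8676


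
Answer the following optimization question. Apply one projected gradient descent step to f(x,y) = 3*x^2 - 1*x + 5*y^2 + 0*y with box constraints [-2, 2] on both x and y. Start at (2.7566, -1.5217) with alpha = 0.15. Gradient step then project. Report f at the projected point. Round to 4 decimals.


Step 1: Compute gradient at (2.7566, -1.5217).
grad_x = 2*3*2.7566 - 1 = 15.5396
grad_y = 2*5*-1.5217 + 0 = -15.217
Step 2: Gradient step.
x_raw = 2.7566 - 0.15*15.5396 = 0.4257
y_raw = -1.5217 - 0.15*-15.217 = 0.7609
Step 3: Project onto [-2, 2].
x_proj = clip(0.4257) = 0.4257
y_proj = clip(0.7609) = 0.7609
Step 4: Evaluate f.
f(0.4257, 0.7609) = 3.0124


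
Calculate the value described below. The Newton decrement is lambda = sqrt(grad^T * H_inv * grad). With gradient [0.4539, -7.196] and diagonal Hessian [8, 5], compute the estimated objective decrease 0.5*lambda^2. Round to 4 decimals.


Step 1: H is diagonal, so H^(-1) * g = [0.0567, -1.4392].
Step 2: g^T H^(-1) g = sum_i g_i^2 / H_ii
  = (0.4539)^2/8 + (-7.196)^2/5
  = 0.0258 + 10.3565 = 10.3822
Step 3: Objective decrease = 0.5 * g^T H^(-1) g = 5.1911


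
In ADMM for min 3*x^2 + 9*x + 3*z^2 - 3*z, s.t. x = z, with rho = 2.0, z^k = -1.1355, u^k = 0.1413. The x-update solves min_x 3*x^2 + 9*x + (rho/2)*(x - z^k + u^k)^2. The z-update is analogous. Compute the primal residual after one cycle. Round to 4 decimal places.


ADMM iteration with rho = 2.0, z^k = -1.1355, u^k = 0.1413
Step 1: x-update.
Minimize 3*x^2 + 9*x + (2.0/2)*(x + 1.1355 + 0.1413)^2
FOC: (2*3 + 2.0)*x = -9 + 2.0*(-1.1355 - 0.1413)
x^{k+1} = -1.4442
Step 2: z-update.
Minimize 3*z^2 - 3*z + (2.0/2)*(-1.4442 - z + 0.1413)^2
FOC: (2*3 + 2.0)*z = 3 + 2.0*(-1.4442 + 0.1413)
z^{k+1} = 0.0493
Step 3: u-update.
u^{k+1} = 0.1413 - 1.4442 - 0.0493 = -1.3522
Step 4: Primal residual = |-1.4442 - 0.0493| = 1.4935


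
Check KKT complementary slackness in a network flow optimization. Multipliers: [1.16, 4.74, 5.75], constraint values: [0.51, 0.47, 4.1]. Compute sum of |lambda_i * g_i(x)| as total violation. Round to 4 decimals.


KKT complementary slackness check:
lambda_1 * g_1 = 1.16 * 0.51 = 0.5916
lambda_2 * g_2 = 4.74 * 0.47 = 2.2278
lambda_3 * g_3 = 5.75 * 4.1 = 23.575
Total violation = 0.5916 + 2.2278 + 23.575 = 26.3944


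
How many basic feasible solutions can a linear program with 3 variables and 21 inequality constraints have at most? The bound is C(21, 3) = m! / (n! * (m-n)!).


Each vertex corresponds to some choice of n active constraints out of m, so the number of vertices is at most C(m, n) = m! / (n!(m-n)!).
m = 21, n = 3
Numerator: 21 * 20 * 19
Denominator: 3! = 6
C(21, 3) = 1330


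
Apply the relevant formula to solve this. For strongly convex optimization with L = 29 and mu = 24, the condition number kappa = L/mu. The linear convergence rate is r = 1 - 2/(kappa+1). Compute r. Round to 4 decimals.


Step 1: Compute the condition number.
kappa = L/mu = 29/24 = 1.2083
Step 2: Compute the convergence rate.
r = 1 - 2/(kappa + 1) = 1 - 2*mu/(L + mu) = (L - mu)/(L + mu) = 5/53 = 0.0943


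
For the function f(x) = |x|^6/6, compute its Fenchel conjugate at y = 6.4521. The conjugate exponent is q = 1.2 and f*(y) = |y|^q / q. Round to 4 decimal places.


The conjugate exponent q satisfies 1/p + 1/q = 1.
p = 6, so q = 6/(6 - 1) = 1.2
|y|^q = 6.4521^1.2 = 9.3679
f*(6.4521) = 9.3679 / 1.2 = 7.8066


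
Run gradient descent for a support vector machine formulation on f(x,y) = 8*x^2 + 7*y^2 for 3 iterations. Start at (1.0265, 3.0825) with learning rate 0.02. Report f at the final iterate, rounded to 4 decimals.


Gradient descent on f(x,y) = 8*x^2 + 7*y^2.
Starting point: (1.0265, 3.0825), alpha = 0.02
Step 1: grad_x = 2*8*1.0265 = 16.424, grad_y = 2*7*3.0825 = 43.155
  x_1 = 1.0265 - 0.02*16.424 = 0.698
  y_1 = 3.0825 - 0.02*43.155 = 2.2194
Step 2: grad_x = 2*8*0.698 = 11.1683, grad_y = 2*7*2.2194 = 31.0716
  x_2 = 0.698 - 0.02*11.1683 = 0.4747
  y_2 = 2.2194 - 0.02*31.0716 = 1.598
Step 3: grad_x = 2*8*0.4747 = 7.5945, grad_y = 2*7*1.598 = 22.3716
  x_3 = 0.4747 - 0.02*7.5945 = 0.3228
  y_3 = 1.598 - 0.02*22.3716 = 1.1505
f(0.3228, 1.1505) = 8*0.3228^2 + 7*1.1505^2 = 10.0996


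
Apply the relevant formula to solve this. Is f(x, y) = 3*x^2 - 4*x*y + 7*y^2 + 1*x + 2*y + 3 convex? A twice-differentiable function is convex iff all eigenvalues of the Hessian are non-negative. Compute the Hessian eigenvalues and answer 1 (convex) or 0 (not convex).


The Hessian of f(x,y) = 3*x^2 - 4*x*y + 7*y^2 + 1*x + 2*y + 3 is:
H = [[6, -4], [-4, 14]]
Trace = 6 + 14 = 20
Determinant = 6*14 - (-4)^2 = 68
Discriminant = (20)^2 - 4*68 = 128.0
Eigenvalues: lambda_1 = 4.3431, lambda_2 = 15.6569
The function is convex.

1


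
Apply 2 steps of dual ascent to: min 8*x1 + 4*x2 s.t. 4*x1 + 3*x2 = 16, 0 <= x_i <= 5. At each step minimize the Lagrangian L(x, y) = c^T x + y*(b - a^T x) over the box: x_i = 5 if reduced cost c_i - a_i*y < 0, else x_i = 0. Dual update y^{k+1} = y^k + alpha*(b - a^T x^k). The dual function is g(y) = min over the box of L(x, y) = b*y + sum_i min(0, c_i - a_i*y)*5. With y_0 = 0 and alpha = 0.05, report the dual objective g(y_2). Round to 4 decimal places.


Dual ascent for LP: min 8*x1 + 4*x2, 4*x1 + 3*x2 = 16, 0 <= x_i <= 5
Step 1: y^k = 0.0, reduced costs: (8.0, 4.0)
  x^k = (0.0, 0.0), subgradient = b - a^T x = 16.0
  y^{k+1} = 0.0 + 0.05*16.0 = 0.8
Step 2: y^k = 0.8, reduced costs: (4.8, 1.6)
  x^k = (0.0, 0.0), subgradient = b - a^T x = 16.0
  y^{k+1} = 0.8 + 0.05*16.0 = 1.6
Dual objective at y_2 = 1.6: reduced costs (1.6, -0.8), box minimizer x = (0.0, 5.0)
g(y_2) = b*y + (c1 - a1*y)*x1 + (c2 - a2*y)*x2 = 16*1.6 + 1.6*0.0 + (-0.8)*5.0 = 25.6 + 0.0 - 4.0 = 21.6


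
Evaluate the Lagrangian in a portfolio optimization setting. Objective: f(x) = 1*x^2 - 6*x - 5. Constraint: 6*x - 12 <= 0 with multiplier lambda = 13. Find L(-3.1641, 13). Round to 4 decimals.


Step 1: Evaluate f(x).
f(-3.1641) = 1*(-3.1641)^2 - 6*(-3.1641) - 5 = 23.9961
Step 2: Evaluate g(x).
g(-3.1641) = 6*-3.1641 - 12 = -30.9846
Step 3: Compute Lagrangian.
L = 23.9961 + 13*-30.9846 = -378.8037


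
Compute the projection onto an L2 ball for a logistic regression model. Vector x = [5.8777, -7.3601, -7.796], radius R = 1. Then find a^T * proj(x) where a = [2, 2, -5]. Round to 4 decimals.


Step 1: Compute ||x|| (intermediates to 6 decimals).
||x|| = sqrt(5.8777^2 + (-7.3601)^2 + (-7.796)^2) = 12.226858
Step 2: Project.
Since ||x|| > R, scale = R/||x|| = 1/12.226858 = 0.081787, proj(x) = scale * x
proj(x) = [0.480719, -0.60196, -0.637611]
Step 3: Dot product.
a^T * proj(x) = 2*0.480719 + 2*(-0.60196) - 5*(-0.637611) = 2.9456


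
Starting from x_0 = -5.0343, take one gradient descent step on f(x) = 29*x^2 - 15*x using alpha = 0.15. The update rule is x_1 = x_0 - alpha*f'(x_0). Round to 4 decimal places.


We compute the gradient at x_0 and apply the update.
f'(x) = 58*x - 15
f'(-5.0343) = 58*-5.0343 - 15 = -306.9894
x_1 = -5.0343 - 0.15*-306.9894 = 41.0141


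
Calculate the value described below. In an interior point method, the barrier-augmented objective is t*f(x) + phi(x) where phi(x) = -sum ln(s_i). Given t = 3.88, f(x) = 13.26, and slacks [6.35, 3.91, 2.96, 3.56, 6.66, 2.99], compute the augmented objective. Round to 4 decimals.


Step 1: Compute log-barrier.
ln values: [1.8485, 1.3635, 1.0852, 1.2698, 1.8961, 1.0953]
phi = -(1.8485 + 1.3635 + 1.0852 + 1.2698 + 1.8961 + 1.0953) = -8.5583
Step 2: Compute augmented objective.
t*f(x) = 3.88*13.26 = 51.4488
Total = 51.4488 - 8.5583 = 42.8905


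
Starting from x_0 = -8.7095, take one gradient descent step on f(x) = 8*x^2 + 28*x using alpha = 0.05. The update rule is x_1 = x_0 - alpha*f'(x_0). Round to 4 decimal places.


We compute the gradient at x_0 and apply the update.
f'(x) = 16*x + 28
f'(-8.7095) = 16*-8.7095 + 28 = -111.352
x_1 = -8.7095 - 0.05*-111.352 = -3.1419


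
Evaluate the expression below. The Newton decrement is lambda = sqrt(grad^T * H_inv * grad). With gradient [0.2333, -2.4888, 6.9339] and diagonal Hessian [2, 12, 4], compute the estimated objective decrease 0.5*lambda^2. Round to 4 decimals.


Step 1: H is diagonal, so H^(-1) * g = [0.1167, -0.2074, 1.7335].
Step 2: g^T H^(-1) g = sum_i g_i^2 / H_ii
  = (0.2333)^2/2 + (-2.4888)^2/12 + (6.9339)^2/4
  = 0.0272 + 0.5162 + 12.0197 = 12.5631
Step 3: Objective decrease = 0.5 * g^T H^(-1) g = 6.2816


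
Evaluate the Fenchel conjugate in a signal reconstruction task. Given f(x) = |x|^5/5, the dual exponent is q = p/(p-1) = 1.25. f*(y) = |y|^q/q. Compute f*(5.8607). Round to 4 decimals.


The conjugate exponent q satisfies 1/p + 1/q = 1.
p = 5, so q = 5/(5 - 1) = 1.25
|y|^q = 5.8607^1.25 = 9.1188
f*(5.8607) = 9.1188 / 1.25 = 7.295


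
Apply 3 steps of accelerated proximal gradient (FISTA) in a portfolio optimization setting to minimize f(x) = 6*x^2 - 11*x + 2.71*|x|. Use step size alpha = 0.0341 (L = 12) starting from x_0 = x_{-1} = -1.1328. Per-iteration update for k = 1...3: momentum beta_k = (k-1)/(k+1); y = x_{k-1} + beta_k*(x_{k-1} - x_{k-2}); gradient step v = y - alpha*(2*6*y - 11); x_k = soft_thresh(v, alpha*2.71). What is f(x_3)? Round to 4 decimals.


FISTA on f(x) = 6*x^2 - 11*x + 2.71*|x|
L = 12, alpha = 0.0341
Iteration 1: beta = 0.0, y = -1.1328 + 0.0*(-1.1328 + 1.1328) = -1.1328
  grad(y) = -24.5936, v = y - alpha*grad = -0.2942
  prox(v) = soft_thresh(-0.2942, 0.0924) = -0.2017
Iteration 2: beta = 0.3333, y = -0.2017 + 0.3333*(-0.2017 + 1.1328) = 0.1086
  grad(y) = -9.6968, v = y - alpha*grad = 0.4393
  prox(v) = soft_thresh(0.4393, 0.0924) = 0.3469
Iteration 3: beta = 0.5, y = 0.3469 + 0.5*(0.3469 + 0.2017) = 0.6212
  grad(y) = -3.5462, v = y - alpha*grad = 0.7421
  prox(v) = soft_thresh(0.7421, 0.0924) = 0.6497
f(x_3) = 6*0.6497^2 - 11*0.6497 + 2.71*|0.6497| = -2.8533


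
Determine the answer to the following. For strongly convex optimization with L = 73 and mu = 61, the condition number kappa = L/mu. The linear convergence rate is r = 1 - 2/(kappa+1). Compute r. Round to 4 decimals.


Step 1: Compute the condition number.
kappa = L/mu = 73/61 = 1.1967
Step 2: Compute the convergence rate.
r = 1 - 2/(kappa + 1) = 1 - 2*mu/(L + mu) = (L - mu)/(L + mu) = 12/134 = 0.0896


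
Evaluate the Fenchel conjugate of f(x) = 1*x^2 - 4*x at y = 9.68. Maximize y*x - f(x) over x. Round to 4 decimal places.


f*(y) = sup_x {y*x - a*x^2 - b*x} = sup_x {(y-b)*x - a*x^2}
FOC: (y - b) - 2a*x = 0 => x* = (y - b)/(2a)
x* = (9.68 + 4)/(2*1) = 6.84
f*(9.68) = (y-b)^2/(4a) = (9.68 + 4)^2/(4*1)
= 187.1424/4 = 46.7856


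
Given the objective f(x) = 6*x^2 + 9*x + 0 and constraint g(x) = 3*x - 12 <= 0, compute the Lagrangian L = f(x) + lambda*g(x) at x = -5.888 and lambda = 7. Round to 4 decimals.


Step 1: Evaluate f(x).
f(-5.888) = 6*(-5.888)^2 + 9*(-5.888) + 0 = 155.0193
Step 2: Evaluate g(x).
g(-5.888) = 3*-5.888 - 12 = -29.664
Step 3: Compute Lagrangian.
L = 155.0193 + 7*-29.664 = -52.6287


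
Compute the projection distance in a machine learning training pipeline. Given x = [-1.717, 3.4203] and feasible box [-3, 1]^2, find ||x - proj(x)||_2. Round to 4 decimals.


Project each component onto [-3, 1].
clip(-1.717) = -1.717, clip(3.4203) = 1.0
Projection = [-1.717, 1.0]
Squared diffs: [0.0, 5.8579]
Distance = sqrt(5.8579) = 2.4203


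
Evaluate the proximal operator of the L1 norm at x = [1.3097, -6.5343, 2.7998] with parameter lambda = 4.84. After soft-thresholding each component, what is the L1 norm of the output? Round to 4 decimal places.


Soft-thresholding with lambda = 4.84:
prox(1.3097) = sign(1.3097)*max(|1.3097| - 4.84, 0) = 0.0
prox(-6.5343) = sign(-6.5343)*max(|-6.5343| - 4.84, 0) = -1.6943
prox(2.7998) = sign(2.7998)*max(|2.7998| - 4.84, 0) = 0.0
prox(x) = [0.0, -1.6943, 0.0]
||prox(x)||_1 = 0.0 + 1.6943 + 0.0 = 1.6943


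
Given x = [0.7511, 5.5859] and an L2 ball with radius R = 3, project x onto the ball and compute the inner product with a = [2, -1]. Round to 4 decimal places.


Step 1: Compute ||x|| (intermediates to 6 decimals).
||x|| = sqrt(0.7511^2 + 5.5859^2) = 5.636172
Step 2: Project.
Since ||x|| > R, scale = R/||x|| = 3/5.636172 = 0.532276, proj(x) = scale * x
proj(x) = [0.399793, 2.973241]
Step 3: Dot product.
a^T * proj(x) = 2*0.399793 - 1*2.973241 = -2.1737


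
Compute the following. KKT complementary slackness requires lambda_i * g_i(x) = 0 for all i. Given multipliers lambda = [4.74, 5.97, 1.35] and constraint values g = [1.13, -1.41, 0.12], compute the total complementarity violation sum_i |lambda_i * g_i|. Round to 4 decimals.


KKT complementary slackness check:
lambda_1 * g_1 = 4.74 * 1.13 = 5.3562
lambda_2 * g_2 = 5.97 * -1.41 = -8.4177
lambda_3 * g_3 = 1.35 * 0.12 = 0.162
Total violation = 5.3562 + 8.4177 + 0.162 = 13.9359


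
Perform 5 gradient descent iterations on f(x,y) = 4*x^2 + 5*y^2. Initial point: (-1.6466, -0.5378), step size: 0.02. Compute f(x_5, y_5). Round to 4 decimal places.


Gradient descent on f(x,y) = 4*x^2 + 5*y^2.
Starting point: (-1.6466, -0.5378), alpha = 0.02
Step 1: grad_x = 2*4*-1.6466 = -13.1728, grad_y = 2*5*-0.5378 = -5.378
  x_1 = -1.6466 - 0.02*-13.1728 = -1.3831
  y_1 = -0.5378 - 0.02*-5.378 = -0.4302
Step 2: grad_x = 2*4*-1.3831 = -11.0652, grad_y = 2*5*-0.4302 = -4.3024
  x_2 = -1.3831 - 0.02*-11.0652 = -1.1618
  y_2 = -0.4302 - 0.02*-4.3024 = -0.3442
Step 3: grad_x = 2*4*-1.1618 = -9.2947, grad_y = 2*5*-0.3442 = -3.4419
  x_3 = -1.1618 - 0.02*-9.2947 = -0.9759
  y_3 = -0.3442 - 0.02*-3.4419 = -0.2754
Step 4: grad_x = 2*4*-0.9759 = -7.8076, grad_y = 2*5*-0.2754 = -2.7535
  x_4 = -0.9759 - 0.02*-7.8076 = -0.8198
  y_4 = -0.2754 - 0.02*-2.7535 = -0.2203
Step 5: grad_x = 2*4*-0.8198 = -6.5584, grad_y = 2*5*-0.2203 = -2.2028
  x_5 = -0.8198 - 0.02*-6.5584 = -0.6886
  y_5 = -0.2203 - 0.02*-2.2028 = -0.1762
f(-0.6886, -0.1762) = 4*(-0.6886)^2 + 5*(-0.1762)^2 = 2.0521


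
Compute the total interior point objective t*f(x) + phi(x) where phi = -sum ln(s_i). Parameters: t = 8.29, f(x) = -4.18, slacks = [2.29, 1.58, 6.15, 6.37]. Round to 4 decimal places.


Step 1: Compute log-barrier.
ln values: [0.8286, 0.4574, 1.8165, 1.8516]
phi = -(0.8286 + 0.4574 + 1.8165 + 1.8516) = -4.954
Step 2: Compute augmented objective.
t*f(x) = 8.29*-4.18 = -34.6522
Total = -34.6522 - 4.954 = -39.6062


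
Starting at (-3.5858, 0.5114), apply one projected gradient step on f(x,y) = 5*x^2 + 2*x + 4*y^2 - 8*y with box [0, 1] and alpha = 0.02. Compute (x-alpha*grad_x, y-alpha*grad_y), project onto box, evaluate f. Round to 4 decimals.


Step 1: Compute gradient at (-3.5858, 0.5114).
grad_x = 2*5*-3.5858 + 2 = -33.858
grad_y = 2*4*0.5114 - 8 = -3.9088
Step 2: Gradient step.
x_raw = -3.5858 - 0.02*-33.858 = -2.9086
y_raw = 0.5114 - 0.02*-3.9088 = 0.5896
Step 3: Project onto [0, 1].
x_proj = clip(-2.9086) = 0.0
y_proj = clip(0.5896) = 0.5896
Step 4: Evaluate f.
f(0.0, 0.5896) = -3.3262


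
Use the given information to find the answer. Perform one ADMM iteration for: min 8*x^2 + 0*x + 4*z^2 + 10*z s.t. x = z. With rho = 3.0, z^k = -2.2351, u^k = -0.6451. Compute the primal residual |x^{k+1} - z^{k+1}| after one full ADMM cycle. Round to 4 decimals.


ADMM iteration with rho = 3.0, z^k = -2.2351, u^k = -0.6451
Step 1: x-update.
Minimize 8*x^2 + 0*x + (3.0/2)*(x + 2.2351 - 0.6451)^2
FOC: (2*8 + 3.0)*x = 0 + 3.0*(-2.2351 + 0.6451)
x^{k+1} = -0.2511
Step 2: z-update.
Minimize 4*z^2 + 10*z + (3.0/2)*(-0.2511 - z - 0.6451)^2
FOC: (2*4 + 3.0)*z = -10 + 3.0*(-0.2511 - 0.6451)
z^{k+1} = -1.1535
Step 3: u-update.
u^{k+1} = -0.6451 - 0.2511 + 1.1535 = 0.2573
Step 4: Primal residual = |-0.2511 + 1.1535| = 0.9024


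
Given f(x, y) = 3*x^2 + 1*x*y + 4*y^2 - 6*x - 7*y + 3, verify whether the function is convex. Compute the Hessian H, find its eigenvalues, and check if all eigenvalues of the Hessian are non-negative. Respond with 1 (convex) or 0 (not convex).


The Hessian of f(x,y) = 3*x^2 + 1*x*y + 4*y^2 - 6*x - 7*y + 3 is:
H = [[6, 1], [1, 8]]
Trace = 6 + 8 = 14
Determinant = 6*8 - (1)^2 = 47
Discriminant = (14)^2 - 4*47 = 8.0
Eigenvalues: lambda_1 = 5.5858, lambda_2 = 8.4142
The function is convex.

1


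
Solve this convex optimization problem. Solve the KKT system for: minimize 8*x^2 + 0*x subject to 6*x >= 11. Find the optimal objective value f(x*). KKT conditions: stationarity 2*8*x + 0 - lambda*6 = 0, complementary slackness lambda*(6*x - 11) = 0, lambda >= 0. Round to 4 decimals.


Step 1: Try lambda = 0 (constraint inactive).
x_unc = 0/(2*8) = 0.0
Check: 6*0.0 = 0.0 < 11 -- violated!
Step 2: Constraint must be active: 6*x = 11
x* = 11/6 = 1.8333 (rounded; the exact value 11/6 is used below)
lambda = (2*8*(11/6) + 0)/6 = 4.8889
Step 3: Compute optimal value.
f(x*) = 8*(11/6)^2 + 0*(11/6) = 26.8889


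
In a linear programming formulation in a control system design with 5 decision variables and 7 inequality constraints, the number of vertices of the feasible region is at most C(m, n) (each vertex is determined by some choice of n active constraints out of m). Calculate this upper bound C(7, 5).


Each vertex corresponds to some choice of n active constraints out of m, so the number of vertices is at most C(m, n) = m! / (n!(m-n)!).
m = 7, n = 5
Numerator: 7 * 6 * 5 * 4 * 3
Denominator: 5! = 120
C(7, 5) = 21


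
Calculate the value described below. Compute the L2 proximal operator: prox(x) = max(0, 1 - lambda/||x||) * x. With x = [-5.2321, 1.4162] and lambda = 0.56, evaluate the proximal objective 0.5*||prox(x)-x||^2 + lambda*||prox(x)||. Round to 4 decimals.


Step 1: Compute ||x||.
||x|| = 5.4204
Step 2: Compute scaling factor.
scale = max(0, 1 - 0.56/5.4204) = 0.8967
Step 3: prox(x) = [-4.6916, 1.2699]
||prox(x)|| = 4.8604
Step 4: Proximal objective.
0.5*||prox-x||^2 = 0.1568
lambda*||prox|| = 2.7218
Total = 2.8786


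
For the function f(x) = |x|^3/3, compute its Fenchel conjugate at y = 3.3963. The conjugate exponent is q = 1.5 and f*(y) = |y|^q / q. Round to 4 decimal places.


The conjugate exponent q satisfies 1/p + 1/q = 1.
p = 3, so q = 3/(3 - 1) = 1.5
|y|^q = 3.3963^1.5 = 6.2591
f*(3.3963) = 6.2591 / 1.5 = 4.1727


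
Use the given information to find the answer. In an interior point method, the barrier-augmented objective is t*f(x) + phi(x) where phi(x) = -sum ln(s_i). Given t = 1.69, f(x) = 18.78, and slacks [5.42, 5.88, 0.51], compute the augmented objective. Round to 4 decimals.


Step 1: Compute log-barrier.
ln values: [1.6901, 1.7716, -0.6733]
phi = -(1.6901 + 1.7716 - 0.6733) = -2.7883
Step 2: Compute augmented objective.
t*f(x) = 1.69*18.78 = 31.7382
Total = 31.7382 - 2.7883 = 28.9499


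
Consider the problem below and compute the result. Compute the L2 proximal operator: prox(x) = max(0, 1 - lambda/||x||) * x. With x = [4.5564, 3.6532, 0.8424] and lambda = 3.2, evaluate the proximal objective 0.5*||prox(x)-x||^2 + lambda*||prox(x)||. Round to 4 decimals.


Step 1: Compute ||x||.
||x|| = 5.9005
Step 2: Compute scaling factor.
scale = max(0, 1 - 3.2/5.9005) = 0.4577
Step 3: prox(x) = [2.0854, 1.672, 0.3855]
||prox(x)|| = 2.7005
Step 4: Proximal objective.
0.5*||prox-x||^2 = 5.12
lambda*||prox|| = 8.6416
Total = 13.7617


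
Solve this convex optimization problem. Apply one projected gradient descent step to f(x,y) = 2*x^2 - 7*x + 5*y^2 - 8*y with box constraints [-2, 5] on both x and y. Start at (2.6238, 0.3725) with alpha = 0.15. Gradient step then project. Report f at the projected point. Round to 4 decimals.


Step 1: Compute gradient at (2.6238, 0.3725).
grad_x = 2*2*2.6238 - 7 = 3.4952
grad_y = 2*5*0.3725 - 8 = -4.275
Step 2: Gradient step.
x_raw = 2.6238 - 0.15*3.4952 = 2.0995
y_raw = 0.3725 - 0.15*-4.275 = 1.0138
Step 3: Project onto [-2, 5].
x_proj = clip(2.0995) = 2.0995
y_proj = clip(1.0138) = 1.0138
Step 4: Evaluate f.
f(2.0995, 1.0138) = -8.8522


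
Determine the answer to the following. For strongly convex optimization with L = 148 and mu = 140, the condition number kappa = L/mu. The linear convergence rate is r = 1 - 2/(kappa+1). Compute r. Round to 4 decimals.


Step 1: Compute the condition number.
kappa = L/mu = 148/140 = 1.0571
Step 2: Compute the convergence rate.
r = 1 - 2/(kappa + 1) = 1 - 2*mu/(L + mu) = (L - mu)/(L + mu) = 8/288 = 0.0278


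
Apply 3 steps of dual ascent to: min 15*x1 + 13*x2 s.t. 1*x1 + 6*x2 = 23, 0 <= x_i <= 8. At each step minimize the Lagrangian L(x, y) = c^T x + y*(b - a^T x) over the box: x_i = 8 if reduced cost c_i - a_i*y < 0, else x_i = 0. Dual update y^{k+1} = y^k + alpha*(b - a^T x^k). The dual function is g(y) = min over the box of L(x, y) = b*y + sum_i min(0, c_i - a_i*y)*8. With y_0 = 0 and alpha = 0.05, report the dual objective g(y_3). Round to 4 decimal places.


Dual ascent for LP: min 15*x1 + 13*x2, 1*x1 + 6*x2 = 23, 0 <= x_i <= 8
Step 1: y^k = 0.0, reduced costs: (15.0, 13.0)
  x^k = (0.0, 0.0), subgradient = b - a^T x = 23.0
  y^{k+1} = 0.0 + 0.05*23.0 = 1.15
Step 2: y^k = 1.15, reduced costs: (13.85, 6.1)
  x^k = (0.0, 0.0), subgradient = b - a^T x = 23.0
  y^{k+1} = 1.15 + 0.05*23.0 = 2.3
Step 3: y^k = 2.3, reduced costs: (12.7, -0.8)
  x^k = (0.0, 8.0), subgradient = b - a^T x = -25.0
  y^{k+1} = 2.3 + 0.05*-25.0 = 1.05
Dual objective at y_3 = 1.05: reduced costs (13.95, 6.7), box minimizer x = (0.0, 0.0)
g(y_3) = b*y + (c1 - a1*y)*x1 + (c2 - a2*y)*x2 = 23*1.05 + 13.95*0.0 + 6.7*0.0 = 24.15 + 0.0 + 0.0 = 24.15


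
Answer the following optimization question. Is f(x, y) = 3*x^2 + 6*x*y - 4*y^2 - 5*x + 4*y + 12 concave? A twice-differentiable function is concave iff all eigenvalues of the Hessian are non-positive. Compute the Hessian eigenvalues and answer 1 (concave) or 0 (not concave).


The Hessian of f(x,y) = 3*x^2 + 6*x*y - 4*y^2 - 5*x + 4*y + 12 is:
H = [[6, 6], [6, -8]]
Trace = 6 - 8 = -2
Determinant = 6*-8 - (6)^2 = -84
Discriminant = (-2)^2 - 4*-84 = 340.0
Eigenvalues: lambda_1 = -10.2195, lambda_2 = 8.2195
The function is not concave.

0


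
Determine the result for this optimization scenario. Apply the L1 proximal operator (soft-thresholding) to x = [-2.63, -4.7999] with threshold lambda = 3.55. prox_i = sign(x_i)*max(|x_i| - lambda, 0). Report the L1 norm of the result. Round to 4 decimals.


Soft-thresholding with lambda = 3.55:
prox(-2.63) = sign(-2.63)*max(|-2.63| - 3.55, 0) = 0.0
prox(-4.7999) = sign(-4.7999)*max(|-4.7999| - 3.55, 0) = -1.2499
prox(x) = [0.0, -1.2499]
||prox(x)||_1 = 0.0 + 1.2499 = 1.2499


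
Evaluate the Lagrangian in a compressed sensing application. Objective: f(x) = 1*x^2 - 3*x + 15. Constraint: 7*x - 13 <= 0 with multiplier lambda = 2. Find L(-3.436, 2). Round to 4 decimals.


Step 1: Evaluate f(x).
f(-3.436) = 1*(-3.436)^2 - 3*(-3.436) + 15 = 37.1141
Step 2: Evaluate g(x).
g(-3.436) = 7*-3.436 - 13 = -37.052
Step 3: Compute Lagrangian.
L = 37.1141 + 2*-37.052 = -36.9899


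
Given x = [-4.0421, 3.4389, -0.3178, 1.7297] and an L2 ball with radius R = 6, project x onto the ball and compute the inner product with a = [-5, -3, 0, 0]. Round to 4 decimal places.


Step 1: Compute ||x|| (intermediates to 6 decimals).
||x|| = sqrt((-4.0421)^2 + 3.4389^2 + (-0.3178)^2 + 1.7297^2) = 5.590838
Step 2: Project.
Since ||x|| <= R, proj = x (no scaling needed).
proj(x) = [-4.0421, 3.4389, -0.3178, 1.7297]
Step 3: Dot product.
a^T * proj(x) = -5*(-4.0421) - 3*3.4389 + 0*(-0.3178) + 0*1.7297 = 9.8938


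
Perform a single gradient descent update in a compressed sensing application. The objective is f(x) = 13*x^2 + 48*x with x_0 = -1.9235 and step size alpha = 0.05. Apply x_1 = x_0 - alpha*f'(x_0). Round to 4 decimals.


We compute the gradient at x_0 and apply the update.
f'(x) = 26*x + 48
f'(-1.9235) = 26*-1.9235 + 48 = -2.011
x_1 = -1.9235 - 0.05*-2.011 = -1.823


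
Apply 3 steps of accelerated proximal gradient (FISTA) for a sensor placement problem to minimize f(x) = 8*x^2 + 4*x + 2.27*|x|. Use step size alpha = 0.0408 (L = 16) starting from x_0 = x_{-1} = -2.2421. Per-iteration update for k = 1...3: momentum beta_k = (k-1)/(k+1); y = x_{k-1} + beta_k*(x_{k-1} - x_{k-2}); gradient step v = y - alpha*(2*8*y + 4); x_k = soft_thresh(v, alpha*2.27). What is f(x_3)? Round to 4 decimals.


FISTA on f(x) = 8*x^2 + 4*x + 2.27*|x|
L = 16, alpha = 0.0408
Iteration 1: beta = 0.0, y = -2.2421 + 0.0*(-2.2421 + 2.2421) = -2.2421
  grad(y) = -31.8736, v = y - alpha*grad = -0.9417
  prox(v) = soft_thresh(-0.9417, 0.0926) = -0.849
Iteration 2: beta = 0.3333, y = -0.849 + 0.3333*(-0.849 + 2.2421) = -0.3847
  grad(y) = -2.155, v = y - alpha*grad = -0.2968
  prox(v) = soft_thresh(-0.2968, 0.0926) = -0.2041
Iteration 3: beta = 0.5, y = -0.2041 + 0.5*(-0.2041 + 0.849) = 0.1183
  grad(y) = 5.8928, v = y - alpha*grad = -0.1221
  prox(v) = soft_thresh(-0.1221, 0.0926) = -0.0295
f(x_3) = 8*(-0.0295)^2 + 4*(-0.0295) + 2.27*|-0.0295| = -0.0441


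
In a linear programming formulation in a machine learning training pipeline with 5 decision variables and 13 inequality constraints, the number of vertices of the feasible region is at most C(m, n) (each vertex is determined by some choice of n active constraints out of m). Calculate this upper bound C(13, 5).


Each vertex corresponds to some choice of n active constraints out of m, so the number of vertices is at most C(m, n) = m! / (n!(m-n)!).
m = 13, n = 5
Numerator: 13 * 12 * 11 * 10 * 9
Denominator: 5! = 120
C(13, 5) = 1287


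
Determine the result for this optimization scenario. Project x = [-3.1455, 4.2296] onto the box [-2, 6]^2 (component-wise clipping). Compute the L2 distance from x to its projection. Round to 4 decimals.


Project each component onto [-2, 6].
clip(-3.1455) = -2.0, clip(4.2296) = 4.2296
Projection = [-2.0, 4.2296]
Squared diffs: [1.3122, 0.0]
Distance = sqrt(1.3122) = 1.1455


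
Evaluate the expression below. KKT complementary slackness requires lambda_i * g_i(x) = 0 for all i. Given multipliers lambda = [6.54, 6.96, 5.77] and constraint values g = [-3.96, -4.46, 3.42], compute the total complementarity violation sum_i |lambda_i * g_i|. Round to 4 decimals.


KKT complementary slackness check:
lambda_1 * g_1 = 6.54 * -3.96 = -25.8984
lambda_2 * g_2 = 6.96 * -4.46 = -31.0416
lambda_3 * g_3 = 5.77 * 3.42 = 19.7334
Total violation = 25.8984 + 31.0416 + 19.7334 = 76.6734


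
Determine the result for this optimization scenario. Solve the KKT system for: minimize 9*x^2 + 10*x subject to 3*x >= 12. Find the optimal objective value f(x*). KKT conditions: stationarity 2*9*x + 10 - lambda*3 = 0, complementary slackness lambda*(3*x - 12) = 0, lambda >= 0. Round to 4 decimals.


Step 1: Try lambda = 0 (constraint inactive).
x_unc = -10/(2*9) = -0.5556
Check: 3*-0.5556 = -1.6668 < 12 -- violated!
Step 2: Constraint must be active: 3*x = 12
x* = 12/3 = 4.0
lambda = (2*9*4.0 + 10)/3 = 27.3333
Step 3: Compute optimal value.
f(x*) = 9*4.0^2 + 10*4.0 = 184.0


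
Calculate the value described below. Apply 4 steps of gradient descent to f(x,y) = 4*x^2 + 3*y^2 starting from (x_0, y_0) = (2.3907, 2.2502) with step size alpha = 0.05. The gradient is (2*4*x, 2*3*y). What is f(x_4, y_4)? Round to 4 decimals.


Gradient descent on f(x,y) = 4*x^2 + 3*y^2.
Starting point: (2.3907, 2.2502), alpha = 0.05
Step 1: grad_x = 2*4*2.3907 = 19.1256, grad_y = 2*3*2.2502 = 13.5012
  x_1 = 2.3907 - 0.05*19.1256 = 1.4344
  y_1 = 2.2502 - 0.05*13.5012 = 1.5751
Step 2: grad_x = 2*4*1.4344 = 11.4754, grad_y = 2*3*1.5751 = 9.4508
  x_2 = 1.4344 - 0.05*11.4754 = 0.8607
  y_2 = 1.5751 - 0.05*9.4508 = 1.1026
Step 3: grad_x = 2*4*0.8607 = 6.8852, grad_y = 2*3*1.1026 = 6.6156
  x_3 = 0.8607 - 0.05*6.8852 = 0.5164
  y_3 = 1.1026 - 0.05*6.6156 = 0.7718
Step 4: grad_x = 2*4*0.5164 = 4.1311, grad_y = 2*3*0.7718 = 4.6309
  x_4 = 0.5164 - 0.05*4.1311 = 0.3098
  y_4 = 0.7718 - 0.05*4.6309 = 0.5403
f(0.3098, 0.5403) = 4*0.3098^2 + 3*0.5403^2 = 1.2597


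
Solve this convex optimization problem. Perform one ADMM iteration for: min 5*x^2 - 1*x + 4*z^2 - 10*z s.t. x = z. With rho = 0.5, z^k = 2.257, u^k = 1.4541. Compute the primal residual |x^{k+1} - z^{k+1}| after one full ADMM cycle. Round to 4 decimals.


ADMM iteration with rho = 0.5, z^k = 2.257, u^k = 1.4541
Step 1: x-update.
Minimize 5*x^2 - 1*x + (0.5/2)*(x - 2.257 + 1.4541)^2
FOC: (2*5 + 0.5)*x = 1 + 0.5*(2.257 - 1.4541)
x^{k+1} = 0.1335
Step 2: z-update.
Minimize 4*z^2 - 10*z + (0.5/2)*(0.1335 - z + 1.4541)^2
FOC: (2*4 + 0.5)*z = 10 + 0.5*(0.1335 + 1.4541)
z^{k+1} = 1.2699
Step 3: u-update.
u^{k+1} = 1.4541 + 0.1335 - 1.2699 = 0.3177
Step 4: Primal residual = |0.1335 - 1.2699| = 1.1364


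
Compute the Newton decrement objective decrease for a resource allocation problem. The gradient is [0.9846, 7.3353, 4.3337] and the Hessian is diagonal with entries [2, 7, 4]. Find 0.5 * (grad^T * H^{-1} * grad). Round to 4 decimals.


Step 1: H is diagonal, so H^(-1) * g = [0.4923, 1.0479, 1.0834].
Step 2: g^T H^(-1) g = sum_i g_i^2 / H_ii
  = (0.9846)^2/2 + (7.3353)^2/7 + (4.3337)^2/4
  = 0.4847 + 7.6867 + 4.6952 = 12.8666
Step 3: Objective decrease = 0.5 * g^T H^(-1) g = 6.4333


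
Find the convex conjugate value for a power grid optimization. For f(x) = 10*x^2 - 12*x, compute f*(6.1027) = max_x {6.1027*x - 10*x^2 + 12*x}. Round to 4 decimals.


f*(y) = sup_x {y*x - a*x^2 - b*x} = sup_x {(y-b)*x - a*x^2}
FOC: (y - b) - 2a*x = 0 => x* = (y - b)/(2a)
x* = (6.1027 + 12)/(2*10) = 0.9051
f*(6.1027) = (y-b)^2/(4a) = (6.1027 + 12)^2/(4*10)
= 327.7077/40 = 8.1927


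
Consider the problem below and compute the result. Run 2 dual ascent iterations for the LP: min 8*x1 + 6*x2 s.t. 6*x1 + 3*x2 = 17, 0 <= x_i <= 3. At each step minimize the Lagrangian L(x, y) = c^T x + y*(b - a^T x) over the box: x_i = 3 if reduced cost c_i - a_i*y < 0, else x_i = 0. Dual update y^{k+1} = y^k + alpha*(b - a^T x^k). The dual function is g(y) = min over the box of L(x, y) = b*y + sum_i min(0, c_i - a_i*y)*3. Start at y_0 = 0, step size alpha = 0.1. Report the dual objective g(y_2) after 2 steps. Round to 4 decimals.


Dual ascent for LP: min 8*x1 + 6*x2, 6*x1 + 3*x2 = 17, 0 <= x_i <= 3
Step 1: y^k = 0.0, reduced costs: (8.0, 6.0)
  x^k = (0.0, 0.0), subgradient = b - a^T x = 17.0
  y^{k+1} = 0.0 + 0.1*17.0 = 1.7
Step 2: y^k = 1.7, reduced costs: (-2.2, 0.9)
  x^k = (3.0, 0.0), subgradient = b - a^T x = -1.0
  y^{k+1} = 1.7 + 0.1*-1.0 = 1.6
Dual objective at y_2 = 1.6: reduced costs (-1.6, 1.2), box minimizer x = (3.0, 0.0)
g(y_2) = b*y + (c1 - a1*y)*x1 + (c2 - a2*y)*x2 = 17*1.6 + (-1.6)*3.0 + 1.2*0.0 = 27.2 - 4.8 + 0.0 = 22.4


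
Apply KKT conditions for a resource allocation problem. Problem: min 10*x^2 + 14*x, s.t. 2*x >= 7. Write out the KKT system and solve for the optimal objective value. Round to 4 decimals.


Step 1: Try lambda = 0 (constraint inactive).
x_unc = -14/(2*10) = -0.7
Check: 2*-0.7 = -1.4 < 7 -- violated!
Step 2: Constraint must be active: 2*x = 7
x* = 7/2 = 3.5
lambda = (2*10*3.5 + 14)/2 = 42.0
Step 3: Compute optimal value.
f(x*) = 10*3.5^2 + 14*3.5 = 171.5


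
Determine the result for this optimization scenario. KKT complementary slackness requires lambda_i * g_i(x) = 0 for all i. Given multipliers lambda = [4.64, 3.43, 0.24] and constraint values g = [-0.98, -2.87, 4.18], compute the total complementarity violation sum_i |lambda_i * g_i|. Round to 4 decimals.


KKT complementary slackness check:
lambda_1 * g_1 = 4.64 * -0.98 = -4.5472
lambda_2 * g_2 = 3.43 * -2.87 = -9.8441
lambda_3 * g_3 = 0.24 * 4.18 = 1.0032
Total violation = 4.5472 + 9.8441 + 1.0032 = 15.3945


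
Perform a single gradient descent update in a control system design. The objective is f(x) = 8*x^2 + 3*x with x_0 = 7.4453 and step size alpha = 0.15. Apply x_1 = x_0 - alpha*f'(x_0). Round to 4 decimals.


We compute the gradient at x_0 and apply the update.
f'(x) = 16*x + 3
f'(7.4453) = 16*7.4453 + 3 = 122.1248
x_1 = 7.4453 - 0.15*122.1248 = -10.8734


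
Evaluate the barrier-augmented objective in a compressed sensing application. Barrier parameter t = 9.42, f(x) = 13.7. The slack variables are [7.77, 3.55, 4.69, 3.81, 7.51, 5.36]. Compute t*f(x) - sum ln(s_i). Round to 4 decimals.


Step 1: Compute log-barrier.
ln values: [2.0503, 1.2669, 1.5454, 1.3376, 2.0162, 1.679]
phi = -(2.0503 + 1.2669 + 1.5454 + 1.3376 + 2.0162 + 1.679) = -9.8955
Step 2: Compute augmented objective.
t*f(x) = 9.42*13.7 = 129.054
Total = 129.054 - 9.8955 = 119.1585
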